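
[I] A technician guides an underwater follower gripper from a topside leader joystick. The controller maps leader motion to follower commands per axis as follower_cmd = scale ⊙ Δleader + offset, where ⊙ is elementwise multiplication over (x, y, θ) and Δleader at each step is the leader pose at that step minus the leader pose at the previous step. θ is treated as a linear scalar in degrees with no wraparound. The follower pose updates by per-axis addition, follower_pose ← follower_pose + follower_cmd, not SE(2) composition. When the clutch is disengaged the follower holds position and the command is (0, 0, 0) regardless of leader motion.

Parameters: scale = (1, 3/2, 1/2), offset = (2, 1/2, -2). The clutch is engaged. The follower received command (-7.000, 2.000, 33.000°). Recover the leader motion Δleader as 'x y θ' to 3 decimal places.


-9.000 1.000 70.000

axis x: (-7.000 − 2) / (1) = -9.000
axis y: (2.000 − 1/2) / (3/2) = 1.000
axis θ: (33.000 − -2) / (1/2) = 70.000


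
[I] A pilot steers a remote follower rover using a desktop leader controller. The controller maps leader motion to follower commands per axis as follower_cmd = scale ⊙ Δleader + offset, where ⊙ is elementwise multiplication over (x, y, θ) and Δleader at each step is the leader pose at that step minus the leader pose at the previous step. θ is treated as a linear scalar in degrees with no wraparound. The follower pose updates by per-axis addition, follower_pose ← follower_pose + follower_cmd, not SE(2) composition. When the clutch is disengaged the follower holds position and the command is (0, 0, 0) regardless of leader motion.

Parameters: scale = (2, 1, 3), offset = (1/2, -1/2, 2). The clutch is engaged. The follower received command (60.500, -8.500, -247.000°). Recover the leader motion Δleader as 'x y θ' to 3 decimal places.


axis x: (60.500 − 1/2) / (2) = 30.000
axis y: (-8.500 − -1/2) / (1) = -8.000
axis θ: (-247.000 − 2) / (3) = -83.000

30.000 -8.000 -83.000


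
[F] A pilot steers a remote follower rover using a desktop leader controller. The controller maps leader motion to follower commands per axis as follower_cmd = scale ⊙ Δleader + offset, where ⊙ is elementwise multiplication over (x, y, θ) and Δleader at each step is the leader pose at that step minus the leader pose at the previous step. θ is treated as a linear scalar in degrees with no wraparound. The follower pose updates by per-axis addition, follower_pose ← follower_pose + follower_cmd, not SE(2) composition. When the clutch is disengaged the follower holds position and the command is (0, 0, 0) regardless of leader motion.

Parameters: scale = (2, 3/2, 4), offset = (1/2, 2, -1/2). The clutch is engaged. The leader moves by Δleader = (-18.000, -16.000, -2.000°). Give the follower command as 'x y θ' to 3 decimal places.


axis x: 2·-18.000 + 1/2 = -35.500
axis y: 3/2·-16.000 + 2 = -22.000
axis θ: 4·-2.000 + -1/2 = -8.500

-35.500 -22.000 -8.500


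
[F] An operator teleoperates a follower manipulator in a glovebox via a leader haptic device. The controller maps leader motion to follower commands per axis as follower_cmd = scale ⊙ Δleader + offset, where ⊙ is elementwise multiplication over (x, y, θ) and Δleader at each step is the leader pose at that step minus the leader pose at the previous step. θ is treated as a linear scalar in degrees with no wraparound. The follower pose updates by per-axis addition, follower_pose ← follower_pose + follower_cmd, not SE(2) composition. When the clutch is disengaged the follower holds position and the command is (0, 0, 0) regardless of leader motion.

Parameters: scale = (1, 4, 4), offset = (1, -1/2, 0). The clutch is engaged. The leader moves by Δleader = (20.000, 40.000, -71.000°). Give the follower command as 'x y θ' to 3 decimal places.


21.000 159.500 -284.000

axis x: 1·20.000 + 1 = 21.000
axis y: 4·40.000 + -1/2 = 159.500
axis θ: 4·-71.000 + 0 = -284.000


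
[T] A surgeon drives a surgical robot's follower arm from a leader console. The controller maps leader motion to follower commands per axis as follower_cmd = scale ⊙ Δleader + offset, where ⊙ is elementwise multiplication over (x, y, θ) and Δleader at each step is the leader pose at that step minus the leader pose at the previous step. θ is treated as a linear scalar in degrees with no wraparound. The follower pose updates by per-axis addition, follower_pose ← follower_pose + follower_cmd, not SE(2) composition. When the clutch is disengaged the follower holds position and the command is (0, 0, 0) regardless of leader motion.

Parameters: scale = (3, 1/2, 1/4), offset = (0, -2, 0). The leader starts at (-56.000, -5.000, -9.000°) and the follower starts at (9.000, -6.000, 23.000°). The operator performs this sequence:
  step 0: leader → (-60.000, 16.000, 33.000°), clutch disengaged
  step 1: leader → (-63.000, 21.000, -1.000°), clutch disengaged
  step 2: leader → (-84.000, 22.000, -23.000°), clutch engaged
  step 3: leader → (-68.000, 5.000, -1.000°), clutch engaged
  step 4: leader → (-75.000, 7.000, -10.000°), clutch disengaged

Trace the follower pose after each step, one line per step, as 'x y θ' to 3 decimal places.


9.000 -6.000 23.000
9.000 -6.000 23.000
-54.000 -7.500 17.500
-6.000 -18.000 23.000
-6.000 -18.000 23.000

step 0: Δleader=(-4.000, 21.000, 42.000°), disengaged; cmd=(0,0,0) → follower holds at (9.000, -6.000, 23.000°)
step 1: Δleader=(-3.000, 5.000, -34.000°), disengaged; cmd=(0,0,0) → follower holds at (9.000, -6.000, 23.000°)
step 2: Δleader=(-21.000, 1.000, -22.000°), engaged; cmd=(-63.000, -1.500, -5.500°) → follower=(-54.000, -7.500, 17.500°)
step 3: Δleader=(16.000, -17.000, 22.000°), engaged; cmd=(48.000, -10.500, 5.500°) → follower=(-6.000, -18.000, 23.000°)
step 4: Δleader=(-7.000, 2.000, -9.000°), disengaged; cmd=(0,0,0) → follower holds at (-6.000, -18.000, 23.000°)


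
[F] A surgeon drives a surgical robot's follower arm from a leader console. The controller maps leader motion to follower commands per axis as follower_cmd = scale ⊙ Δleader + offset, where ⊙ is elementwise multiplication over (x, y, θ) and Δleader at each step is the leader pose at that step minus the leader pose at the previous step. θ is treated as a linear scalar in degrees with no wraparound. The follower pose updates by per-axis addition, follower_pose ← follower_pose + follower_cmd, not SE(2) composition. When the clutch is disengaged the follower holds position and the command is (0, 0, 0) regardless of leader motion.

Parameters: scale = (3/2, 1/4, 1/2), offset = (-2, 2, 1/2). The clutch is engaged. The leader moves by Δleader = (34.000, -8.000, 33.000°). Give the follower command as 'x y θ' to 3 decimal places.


axis x: 3/2·34.000 + -2 = 49.000
axis y: 1/4·-8.000 + 2 = 0.000
axis θ: 1/2·33.000 + 1/2 = 17.000

49.000 0.000 17.000


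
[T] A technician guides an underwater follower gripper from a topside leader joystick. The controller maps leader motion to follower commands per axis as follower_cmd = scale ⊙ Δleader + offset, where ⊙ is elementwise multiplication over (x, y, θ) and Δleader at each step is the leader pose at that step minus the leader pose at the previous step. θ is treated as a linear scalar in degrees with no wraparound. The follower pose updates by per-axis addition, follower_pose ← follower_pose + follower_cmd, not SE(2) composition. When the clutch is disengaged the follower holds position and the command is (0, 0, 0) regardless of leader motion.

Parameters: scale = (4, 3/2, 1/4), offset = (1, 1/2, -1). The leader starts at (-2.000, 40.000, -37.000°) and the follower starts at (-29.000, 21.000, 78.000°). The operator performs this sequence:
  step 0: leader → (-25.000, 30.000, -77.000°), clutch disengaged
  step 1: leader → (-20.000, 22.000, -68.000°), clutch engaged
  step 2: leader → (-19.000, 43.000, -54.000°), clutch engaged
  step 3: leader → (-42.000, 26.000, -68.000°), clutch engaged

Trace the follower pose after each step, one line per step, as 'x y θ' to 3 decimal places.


step 0: Δleader=(-23.000, -10.000, -40.000°), disengaged; cmd=(0,0,0) → follower holds at (-29.000, 21.000, 78.000°)
step 1: Δleader=(5.000, -8.000, 9.000°), engaged; cmd=(21.000, -11.500, 1.250°) → follower=(-8.000, 9.500, 79.250°)
step 2: Δleader=(1.000, 21.000, 14.000°), engaged; cmd=(5.000, 32.000, 2.500°) → follower=(-3.000, 41.500, 81.750°)
step 3: Δleader=(-23.000, -17.000, -14.000°), engaged; cmd=(-91.000, -25.000, -4.500°) → follower=(-94.000, 16.500, 77.250°)

-29.000 21.000 78.000
-8.000 9.500 79.250
-3.000 41.500 81.750
-94.000 16.500 77.250


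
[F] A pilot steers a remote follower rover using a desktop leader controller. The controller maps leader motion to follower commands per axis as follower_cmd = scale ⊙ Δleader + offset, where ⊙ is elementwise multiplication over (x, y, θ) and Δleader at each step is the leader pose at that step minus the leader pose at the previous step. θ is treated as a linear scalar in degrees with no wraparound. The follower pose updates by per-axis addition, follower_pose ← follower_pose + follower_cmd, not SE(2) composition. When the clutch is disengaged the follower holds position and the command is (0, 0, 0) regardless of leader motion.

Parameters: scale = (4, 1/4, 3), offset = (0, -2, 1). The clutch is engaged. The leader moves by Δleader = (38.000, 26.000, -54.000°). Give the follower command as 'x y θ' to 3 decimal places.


152.000 4.500 -161.000

axis x: 4·38.000 + 0 = 152.000
axis y: 1/4·26.000 + -2 = 4.500
axis θ: 3·-54.000 + 1 = -161.000


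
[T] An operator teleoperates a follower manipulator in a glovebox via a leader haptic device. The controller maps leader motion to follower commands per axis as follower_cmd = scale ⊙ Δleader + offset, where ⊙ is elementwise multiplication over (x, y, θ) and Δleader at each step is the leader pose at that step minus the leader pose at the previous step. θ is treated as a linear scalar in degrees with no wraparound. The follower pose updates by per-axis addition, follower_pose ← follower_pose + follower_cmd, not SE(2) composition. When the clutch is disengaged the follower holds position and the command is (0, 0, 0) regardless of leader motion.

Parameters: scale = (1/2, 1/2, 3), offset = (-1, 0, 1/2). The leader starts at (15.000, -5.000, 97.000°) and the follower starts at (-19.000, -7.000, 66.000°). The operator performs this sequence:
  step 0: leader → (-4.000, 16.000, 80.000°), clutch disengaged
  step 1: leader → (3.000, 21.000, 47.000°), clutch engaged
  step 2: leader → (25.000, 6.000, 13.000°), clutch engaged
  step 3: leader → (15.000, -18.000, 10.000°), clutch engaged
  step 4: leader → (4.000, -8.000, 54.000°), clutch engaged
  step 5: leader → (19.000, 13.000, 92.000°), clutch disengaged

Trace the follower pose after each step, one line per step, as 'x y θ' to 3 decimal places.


step 0: Δleader=(-19.000, 21.000, -17.000°), disengaged; cmd=(0,0,0) → follower holds at (-19.000, -7.000, 66.000°)
step 1: Δleader=(7.000, 5.000, -33.000°), engaged; cmd=(2.500, 2.500, -98.500°) → follower=(-16.500, -4.500, -32.500°)
step 2: Δleader=(22.000, -15.000, -34.000°), engaged; cmd=(10.000, -7.500, -101.500°) → follower=(-6.500, -12.000, -134.000°)
step 3: Δleader=(-10.000, -24.000, -3.000°), engaged; cmd=(-6.000, -12.000, -8.500°) → follower=(-12.500, -24.000, -142.500°)
step 4: Δleader=(-11.000, 10.000, 44.000°), engaged; cmd=(-6.500, 5.000, 132.500°) → follower=(-19.000, -19.000, -10.000°)
step 5: Δleader=(15.000, 21.000, 38.000°), disengaged; cmd=(0,0,0) → follower holds at (-19.000, -19.000, -10.000°)

-19.000 -7.000 66.000
-16.500 -4.500 -32.500
-6.500 -12.000 -134.000
-12.500 -24.000 -142.500
-19.000 -19.000 -10.000
-19.000 -19.000 -10.000


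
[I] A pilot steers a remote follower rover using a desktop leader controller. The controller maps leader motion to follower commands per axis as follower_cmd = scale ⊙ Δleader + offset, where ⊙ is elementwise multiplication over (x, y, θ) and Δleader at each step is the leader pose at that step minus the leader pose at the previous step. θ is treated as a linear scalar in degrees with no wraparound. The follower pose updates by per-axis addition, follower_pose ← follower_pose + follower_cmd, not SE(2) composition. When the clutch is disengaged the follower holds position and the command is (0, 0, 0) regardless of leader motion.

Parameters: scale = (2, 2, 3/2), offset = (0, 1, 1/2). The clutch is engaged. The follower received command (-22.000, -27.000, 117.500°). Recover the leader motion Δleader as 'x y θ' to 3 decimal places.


-11.000 -14.000 78.000

axis x: (-22.000 − 0) / (2) = -11.000
axis y: (-27.000 − 1) / (2) = -14.000
axis θ: (117.500 − 1/2) / (3/2) = 78.000


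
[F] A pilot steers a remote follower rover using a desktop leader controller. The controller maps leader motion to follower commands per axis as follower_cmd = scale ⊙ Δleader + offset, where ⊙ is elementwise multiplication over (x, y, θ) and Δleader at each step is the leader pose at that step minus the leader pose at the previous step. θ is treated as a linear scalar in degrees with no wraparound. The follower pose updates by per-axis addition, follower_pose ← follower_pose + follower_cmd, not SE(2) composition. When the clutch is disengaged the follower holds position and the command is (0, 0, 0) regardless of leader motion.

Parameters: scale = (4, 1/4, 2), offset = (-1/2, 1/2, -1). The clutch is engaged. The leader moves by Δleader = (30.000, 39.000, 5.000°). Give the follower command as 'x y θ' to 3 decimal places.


axis x: 4·30.000 + -1/2 = 119.500
axis y: 1/4·39.000 + 1/2 = 10.250
axis θ: 2·5.000 + -1 = 9.000

119.500 10.250 9.000


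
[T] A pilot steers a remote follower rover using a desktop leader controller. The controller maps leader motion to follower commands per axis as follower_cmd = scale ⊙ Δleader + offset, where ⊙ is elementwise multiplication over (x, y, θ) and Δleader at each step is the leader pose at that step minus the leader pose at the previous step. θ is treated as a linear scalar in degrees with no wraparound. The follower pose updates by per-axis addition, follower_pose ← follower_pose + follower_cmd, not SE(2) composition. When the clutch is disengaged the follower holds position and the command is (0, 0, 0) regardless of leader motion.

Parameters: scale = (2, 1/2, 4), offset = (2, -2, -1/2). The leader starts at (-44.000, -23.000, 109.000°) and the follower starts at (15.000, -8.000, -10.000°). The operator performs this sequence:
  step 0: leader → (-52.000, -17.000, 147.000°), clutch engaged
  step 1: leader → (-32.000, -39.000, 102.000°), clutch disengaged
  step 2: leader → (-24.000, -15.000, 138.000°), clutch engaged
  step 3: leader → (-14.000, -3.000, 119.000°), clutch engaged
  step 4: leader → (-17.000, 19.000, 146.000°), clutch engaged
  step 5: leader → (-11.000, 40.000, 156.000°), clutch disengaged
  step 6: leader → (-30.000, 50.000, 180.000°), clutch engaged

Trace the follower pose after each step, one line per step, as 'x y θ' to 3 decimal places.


1.000 -7.000 141.500
1.000 -7.000 141.500
19.000 3.000 285.000
41.000 7.000 208.500
37.000 16.000 316.000
37.000 16.000 316.000
1.000 19.000 411.500

step 0: Δleader=(-8.000, 6.000, 38.000°), engaged; cmd=(-14.000, 1.000, 151.500°) → follower=(1.000, -7.000, 141.500°)
step 1: Δleader=(20.000, -22.000, -45.000°), disengaged; cmd=(0,0,0) → follower holds at (1.000, -7.000, 141.500°)
step 2: Δleader=(8.000, 24.000, 36.000°), engaged; cmd=(18.000, 10.000, 143.500°) → follower=(19.000, 3.000, 285.000°)
step 3: Δleader=(10.000, 12.000, -19.000°), engaged; cmd=(22.000, 4.000, -76.500°) → follower=(41.000, 7.000, 208.500°)
step 4: Δleader=(-3.000, 22.000, 27.000°), engaged; cmd=(-4.000, 9.000, 107.500°) → follower=(37.000, 16.000, 316.000°)
step 5: Δleader=(6.000, 21.000, 10.000°), disengaged; cmd=(0,0,0) → follower holds at (37.000, 16.000, 316.000°)
step 6: Δleader=(-19.000, 10.000, 24.000°), engaged; cmd=(-36.000, 3.000, 95.500°) → follower=(1.000, 19.000, 411.500°)


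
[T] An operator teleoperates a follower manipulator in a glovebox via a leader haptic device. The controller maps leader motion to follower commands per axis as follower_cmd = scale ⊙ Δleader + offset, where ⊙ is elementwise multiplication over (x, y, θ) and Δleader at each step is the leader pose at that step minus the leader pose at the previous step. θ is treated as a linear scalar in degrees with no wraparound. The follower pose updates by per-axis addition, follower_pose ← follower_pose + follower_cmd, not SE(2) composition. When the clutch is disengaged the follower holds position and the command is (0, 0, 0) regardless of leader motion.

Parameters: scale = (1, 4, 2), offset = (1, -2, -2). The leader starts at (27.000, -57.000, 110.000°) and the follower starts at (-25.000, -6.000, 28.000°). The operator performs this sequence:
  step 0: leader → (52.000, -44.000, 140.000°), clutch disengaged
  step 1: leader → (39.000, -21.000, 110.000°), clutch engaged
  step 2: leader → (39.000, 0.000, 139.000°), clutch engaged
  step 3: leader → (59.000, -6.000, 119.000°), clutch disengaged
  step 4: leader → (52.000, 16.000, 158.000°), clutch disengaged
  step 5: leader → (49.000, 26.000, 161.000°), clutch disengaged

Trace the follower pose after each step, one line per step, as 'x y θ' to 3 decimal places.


step 0: Δleader=(25.000, 13.000, 30.000°), disengaged; cmd=(0,0,0) → follower holds at (-25.000, -6.000, 28.000°)
step 1: Δleader=(-13.000, 23.000, -30.000°), engaged; cmd=(-12.000, 90.000, -62.000°) → follower=(-37.000, 84.000, -34.000°)
step 2: Δleader=(0.000, 21.000, 29.000°), engaged; cmd=(1.000, 82.000, 56.000°) → follower=(-36.000, 166.000, 22.000°)
step 3: Δleader=(20.000, -6.000, -20.000°), disengaged; cmd=(0,0,0) → follower holds at (-36.000, 166.000, 22.000°)
step 4: Δleader=(-7.000, 22.000, 39.000°), disengaged; cmd=(0,0,0) → follower holds at (-36.000, 166.000, 22.000°)
step 5: Δleader=(-3.000, 10.000, 3.000°), disengaged; cmd=(0,0,0) → follower holds at (-36.000, 166.000, 22.000°)

-25.000 -6.000 28.000
-37.000 84.000 -34.000
-36.000 166.000 22.000
-36.000 166.000 22.000
-36.000 166.000 22.000
-36.000 166.000 22.000


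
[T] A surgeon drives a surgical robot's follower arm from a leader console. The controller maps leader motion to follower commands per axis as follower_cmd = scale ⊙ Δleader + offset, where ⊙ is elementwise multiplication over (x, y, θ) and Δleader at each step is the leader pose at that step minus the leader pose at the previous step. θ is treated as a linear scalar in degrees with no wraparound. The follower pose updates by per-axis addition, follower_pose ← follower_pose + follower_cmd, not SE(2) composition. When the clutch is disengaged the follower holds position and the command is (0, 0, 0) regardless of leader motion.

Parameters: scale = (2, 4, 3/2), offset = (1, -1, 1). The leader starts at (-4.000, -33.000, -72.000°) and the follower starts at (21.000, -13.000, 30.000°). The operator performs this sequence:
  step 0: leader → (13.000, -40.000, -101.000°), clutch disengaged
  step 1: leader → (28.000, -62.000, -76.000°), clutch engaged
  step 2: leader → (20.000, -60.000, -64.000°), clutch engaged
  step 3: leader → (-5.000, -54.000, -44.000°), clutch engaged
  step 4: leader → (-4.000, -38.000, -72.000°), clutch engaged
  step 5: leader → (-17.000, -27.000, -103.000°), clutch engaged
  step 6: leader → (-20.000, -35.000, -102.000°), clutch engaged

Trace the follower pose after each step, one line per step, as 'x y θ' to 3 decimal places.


step 0: Δleader=(17.000, -7.000, -29.000°), disengaged; cmd=(0,0,0) → follower holds at (21.000, -13.000, 30.000°)
step 1: Δleader=(15.000, -22.000, 25.000°), engaged; cmd=(31.000, -89.000, 38.500°) → follower=(52.000, -102.000, 68.500°)
step 2: Δleader=(-8.000, 2.000, 12.000°), engaged; cmd=(-15.000, 7.000, 19.000°) → follower=(37.000, -95.000, 87.500°)
step 3: Δleader=(-25.000, 6.000, 20.000°), engaged; cmd=(-49.000, 23.000, 31.000°) → follower=(-12.000, -72.000, 118.500°)
step 4: Δleader=(1.000, 16.000, -28.000°), engaged; cmd=(3.000, 63.000, -41.000°) → follower=(-9.000, -9.000, 77.500°)
step 5: Δleader=(-13.000, 11.000, -31.000°), engaged; cmd=(-25.000, 43.000, -45.500°) → follower=(-34.000, 34.000, 32.000°)
step 6: Δleader=(-3.000, -8.000, 1.000°), engaged; cmd=(-5.000, -33.000, 2.500°) → follower=(-39.000, 1.000, 34.500°)

21.000 -13.000 30.000
52.000 -102.000 68.500
37.000 -95.000 87.500
-12.000 -72.000 118.500
-9.000 -9.000 77.500
-34.000 34.000 32.000
-39.000 1.000 34.500


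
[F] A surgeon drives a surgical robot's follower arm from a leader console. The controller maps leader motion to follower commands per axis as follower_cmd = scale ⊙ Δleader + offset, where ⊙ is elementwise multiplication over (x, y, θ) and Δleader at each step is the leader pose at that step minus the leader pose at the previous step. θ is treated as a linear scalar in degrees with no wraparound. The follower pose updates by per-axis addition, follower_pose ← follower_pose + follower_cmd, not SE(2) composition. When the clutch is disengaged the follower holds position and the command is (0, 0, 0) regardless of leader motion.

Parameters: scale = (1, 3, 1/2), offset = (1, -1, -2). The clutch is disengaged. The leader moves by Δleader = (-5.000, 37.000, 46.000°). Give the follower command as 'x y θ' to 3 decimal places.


clutch disengaged → follower holds; cmd = (0, 0, 0)

0.000 0.000 0.000


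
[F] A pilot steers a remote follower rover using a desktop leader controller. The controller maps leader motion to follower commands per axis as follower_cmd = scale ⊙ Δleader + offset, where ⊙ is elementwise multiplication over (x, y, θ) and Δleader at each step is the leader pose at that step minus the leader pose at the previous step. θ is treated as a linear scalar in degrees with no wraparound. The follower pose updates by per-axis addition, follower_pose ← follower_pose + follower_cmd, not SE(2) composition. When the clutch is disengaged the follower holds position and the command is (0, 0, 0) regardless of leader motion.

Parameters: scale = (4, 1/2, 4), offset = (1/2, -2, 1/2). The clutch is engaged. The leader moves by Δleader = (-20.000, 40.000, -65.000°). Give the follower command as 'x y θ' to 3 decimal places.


-79.500 18.000 -259.500

axis x: 4·-20.000 + 1/2 = -79.500
axis y: 1/2·40.000 + -2 = 18.000
axis θ: 4·-65.000 + 1/2 = -259.500


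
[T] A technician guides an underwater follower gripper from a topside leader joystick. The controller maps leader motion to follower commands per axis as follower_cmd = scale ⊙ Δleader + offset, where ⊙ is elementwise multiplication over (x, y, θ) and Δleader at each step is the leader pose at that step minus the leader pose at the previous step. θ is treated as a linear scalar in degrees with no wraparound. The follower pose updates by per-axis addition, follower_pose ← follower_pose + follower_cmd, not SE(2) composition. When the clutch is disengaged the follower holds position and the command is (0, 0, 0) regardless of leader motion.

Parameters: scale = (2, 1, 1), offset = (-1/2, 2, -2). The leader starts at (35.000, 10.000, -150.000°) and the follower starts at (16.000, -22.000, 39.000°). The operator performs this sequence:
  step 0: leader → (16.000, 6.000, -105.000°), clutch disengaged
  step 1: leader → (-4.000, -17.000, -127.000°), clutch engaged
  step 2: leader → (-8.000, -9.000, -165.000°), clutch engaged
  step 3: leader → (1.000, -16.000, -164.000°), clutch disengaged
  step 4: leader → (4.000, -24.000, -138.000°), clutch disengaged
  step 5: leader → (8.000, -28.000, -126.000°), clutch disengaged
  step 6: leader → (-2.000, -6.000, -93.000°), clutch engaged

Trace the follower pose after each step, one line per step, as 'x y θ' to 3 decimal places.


16.000 -22.000 39.000
-24.500 -43.000 15.000
-33.000 -33.000 -25.000
-33.000 -33.000 -25.000
-33.000 -33.000 -25.000
-33.000 -33.000 -25.000
-53.500 -9.000 6.000

step 0: Δleader=(-19.000, -4.000, 45.000°), disengaged; cmd=(0,0,0) → follower holds at (16.000, -22.000, 39.000°)
step 1: Δleader=(-20.000, -23.000, -22.000°), engaged; cmd=(-40.500, -21.000, -24.000°) → follower=(-24.500, -43.000, 15.000°)
step 2: Δleader=(-4.000, 8.000, -38.000°), engaged; cmd=(-8.500, 10.000, -40.000°) → follower=(-33.000, -33.000, -25.000°)
step 3: Δleader=(9.000, -7.000, 1.000°), disengaged; cmd=(0,0,0) → follower holds at (-33.000, -33.000, -25.000°)
step 4: Δleader=(3.000, -8.000, 26.000°), disengaged; cmd=(0,0,0) → follower holds at (-33.000, -33.000, -25.000°)
step 5: Δleader=(4.000, -4.000, 12.000°), disengaged; cmd=(0,0,0) → follower holds at (-33.000, -33.000, -25.000°)
step 6: Δleader=(-10.000, 22.000, 33.000°), engaged; cmd=(-20.500, 24.000, 31.000°) → follower=(-53.500, -9.000, 6.000°)


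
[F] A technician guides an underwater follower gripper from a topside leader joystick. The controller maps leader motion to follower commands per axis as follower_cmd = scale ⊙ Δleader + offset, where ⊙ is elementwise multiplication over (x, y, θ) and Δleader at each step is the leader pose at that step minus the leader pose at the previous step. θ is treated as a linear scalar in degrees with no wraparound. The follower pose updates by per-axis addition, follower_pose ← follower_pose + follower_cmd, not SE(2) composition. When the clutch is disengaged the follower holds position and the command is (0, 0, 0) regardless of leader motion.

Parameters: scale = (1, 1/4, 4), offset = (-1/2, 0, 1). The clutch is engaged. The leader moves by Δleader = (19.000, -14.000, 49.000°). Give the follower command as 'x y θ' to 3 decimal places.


18.500 -3.500 197.000

axis x: 1·19.000 + -1/2 = 18.500
axis y: 1/4·-14.000 + 0 = -3.500
axis θ: 4·49.000 + 1 = 197.000


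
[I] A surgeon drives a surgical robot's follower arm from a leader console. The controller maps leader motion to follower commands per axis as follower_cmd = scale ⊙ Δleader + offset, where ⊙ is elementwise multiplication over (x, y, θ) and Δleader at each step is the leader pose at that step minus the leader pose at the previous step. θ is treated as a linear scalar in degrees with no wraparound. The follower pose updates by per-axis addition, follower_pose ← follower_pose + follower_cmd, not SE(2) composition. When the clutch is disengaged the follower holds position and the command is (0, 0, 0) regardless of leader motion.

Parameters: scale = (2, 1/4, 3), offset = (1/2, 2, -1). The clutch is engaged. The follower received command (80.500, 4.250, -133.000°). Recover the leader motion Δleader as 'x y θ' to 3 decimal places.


40.000 9.000 -44.000

axis x: (80.500 − 1/2) / (2) = 40.000
axis y: (4.250 − 2) / (1/4) = 9.000
axis θ: (-133.000 − -1) / (3) = -44.000


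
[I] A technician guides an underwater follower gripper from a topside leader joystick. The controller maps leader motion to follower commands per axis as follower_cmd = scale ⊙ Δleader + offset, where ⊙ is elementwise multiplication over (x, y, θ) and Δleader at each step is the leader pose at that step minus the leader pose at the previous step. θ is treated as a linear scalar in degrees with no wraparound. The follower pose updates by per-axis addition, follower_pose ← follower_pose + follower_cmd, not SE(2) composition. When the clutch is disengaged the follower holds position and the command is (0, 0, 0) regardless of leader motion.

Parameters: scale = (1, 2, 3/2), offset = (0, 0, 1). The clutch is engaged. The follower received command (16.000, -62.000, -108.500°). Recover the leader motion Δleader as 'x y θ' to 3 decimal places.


axis x: (16.000 − 0) / (1) = 16.000
axis y: (-62.000 − 0) / (2) = -31.000
axis θ: (-108.500 − 1) / (3/2) = -73.000

16.000 -31.000 -73.000


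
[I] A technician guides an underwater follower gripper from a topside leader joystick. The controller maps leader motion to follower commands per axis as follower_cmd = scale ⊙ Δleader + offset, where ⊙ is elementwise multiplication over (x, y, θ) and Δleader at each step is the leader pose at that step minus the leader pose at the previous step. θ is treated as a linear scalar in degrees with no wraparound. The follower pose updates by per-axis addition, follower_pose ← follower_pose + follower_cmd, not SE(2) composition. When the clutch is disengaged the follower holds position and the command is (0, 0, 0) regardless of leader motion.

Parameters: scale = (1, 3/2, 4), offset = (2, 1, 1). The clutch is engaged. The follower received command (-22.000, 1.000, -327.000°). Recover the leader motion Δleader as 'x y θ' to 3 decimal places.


-24.000 0.000 -82.000

axis x: (-22.000 − 2) / (1) = -24.000
axis y: (1.000 − 1) / (3/2) = 0.000
axis θ: (-327.000 − 1) / (4) = -82.000


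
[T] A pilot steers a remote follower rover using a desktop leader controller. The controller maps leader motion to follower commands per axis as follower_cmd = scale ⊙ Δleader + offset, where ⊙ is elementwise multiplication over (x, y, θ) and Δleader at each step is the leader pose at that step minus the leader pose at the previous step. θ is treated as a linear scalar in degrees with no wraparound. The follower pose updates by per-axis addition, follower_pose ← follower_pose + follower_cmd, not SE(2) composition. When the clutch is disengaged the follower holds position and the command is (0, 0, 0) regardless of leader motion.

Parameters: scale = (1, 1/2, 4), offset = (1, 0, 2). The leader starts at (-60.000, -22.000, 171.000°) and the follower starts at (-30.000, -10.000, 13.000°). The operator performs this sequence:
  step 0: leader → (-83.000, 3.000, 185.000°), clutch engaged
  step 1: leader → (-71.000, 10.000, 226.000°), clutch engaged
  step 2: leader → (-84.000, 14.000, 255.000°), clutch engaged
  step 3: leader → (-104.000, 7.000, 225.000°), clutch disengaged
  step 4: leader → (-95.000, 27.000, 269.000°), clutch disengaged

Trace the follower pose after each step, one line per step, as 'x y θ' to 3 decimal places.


-52.000 2.500 71.000
-39.000 6.000 237.000
-51.000 8.000 355.000
-51.000 8.000 355.000
-51.000 8.000 355.000

step 0: Δleader=(-23.000, 25.000, 14.000°), engaged; cmd=(-22.000, 12.500, 58.000°) → follower=(-52.000, 2.500, 71.000°)
step 1: Δleader=(12.000, 7.000, 41.000°), engaged; cmd=(13.000, 3.500, 166.000°) → follower=(-39.000, 6.000, 237.000°)
step 2: Δleader=(-13.000, 4.000, 29.000°), engaged; cmd=(-12.000, 2.000, 118.000°) → follower=(-51.000, 8.000, 355.000°)
step 3: Δleader=(-20.000, -7.000, -30.000°), disengaged; cmd=(0,0,0) → follower holds at (-51.000, 8.000, 355.000°)
step 4: Δleader=(9.000, 20.000, 44.000°), disengaged; cmd=(0,0,0) → follower holds at (-51.000, 8.000, 355.000°)


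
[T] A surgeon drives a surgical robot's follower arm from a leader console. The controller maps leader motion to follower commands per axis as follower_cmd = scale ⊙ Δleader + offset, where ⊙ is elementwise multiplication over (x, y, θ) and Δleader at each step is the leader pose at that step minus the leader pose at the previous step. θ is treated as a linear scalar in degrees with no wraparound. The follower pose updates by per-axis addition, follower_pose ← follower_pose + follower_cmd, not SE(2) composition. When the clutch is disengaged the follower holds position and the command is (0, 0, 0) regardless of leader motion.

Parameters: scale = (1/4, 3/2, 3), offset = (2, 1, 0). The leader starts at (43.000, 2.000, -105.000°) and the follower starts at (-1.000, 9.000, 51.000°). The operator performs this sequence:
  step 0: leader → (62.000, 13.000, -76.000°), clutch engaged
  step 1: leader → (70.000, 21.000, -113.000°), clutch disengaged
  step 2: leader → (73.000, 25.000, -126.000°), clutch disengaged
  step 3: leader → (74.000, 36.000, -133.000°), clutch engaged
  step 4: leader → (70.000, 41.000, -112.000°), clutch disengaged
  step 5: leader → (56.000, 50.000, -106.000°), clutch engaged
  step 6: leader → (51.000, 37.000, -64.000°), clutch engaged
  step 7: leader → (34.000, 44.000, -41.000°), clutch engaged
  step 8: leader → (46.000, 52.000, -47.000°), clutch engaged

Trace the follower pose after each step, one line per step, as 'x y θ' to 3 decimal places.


5.750 26.500 138.000
5.750 26.500 138.000
5.750 26.500 138.000
8.000 44.000 117.000
8.000 44.000 117.000
6.500 58.500 135.000
7.250 40.000 261.000
5.000 51.500 330.000
10.000 64.500 312.000

step 0: Δleader=(19.000, 11.000, 29.000°), engaged; cmd=(6.750, 17.500, 87.000°) → follower=(5.750, 26.500, 138.000°)
step 1: Δleader=(8.000, 8.000, -37.000°), disengaged; cmd=(0,0,0) → follower holds at (5.750, 26.500, 138.000°)
step 2: Δleader=(3.000, 4.000, -13.000°), disengaged; cmd=(0,0,0) → follower holds at (5.750, 26.500, 138.000°)
step 3: Δleader=(1.000, 11.000, -7.000°), engaged; cmd=(2.250, 17.500, -21.000°) → follower=(8.000, 44.000, 117.000°)
step 4: Δleader=(-4.000, 5.000, 21.000°), disengaged; cmd=(0,0,0) → follower holds at (8.000, 44.000, 117.000°)
step 5: Δleader=(-14.000, 9.000, 6.000°), engaged; cmd=(-1.500, 14.500, 18.000°) → follower=(6.500, 58.500, 135.000°)
step 6: Δleader=(-5.000, -13.000, 42.000°), engaged; cmd=(0.750, -18.500, 126.000°) → follower=(7.250, 40.000, 261.000°)
step 7: Δleader=(-17.000, 7.000, 23.000°), engaged; cmd=(-2.250, 11.500, 69.000°) → follower=(5.000, 51.500, 330.000°)
step 8: Δleader=(12.000, 8.000, -6.000°), engaged; cmd=(5.000, 13.000, -18.000°) → follower=(10.000, 64.500, 312.000°)


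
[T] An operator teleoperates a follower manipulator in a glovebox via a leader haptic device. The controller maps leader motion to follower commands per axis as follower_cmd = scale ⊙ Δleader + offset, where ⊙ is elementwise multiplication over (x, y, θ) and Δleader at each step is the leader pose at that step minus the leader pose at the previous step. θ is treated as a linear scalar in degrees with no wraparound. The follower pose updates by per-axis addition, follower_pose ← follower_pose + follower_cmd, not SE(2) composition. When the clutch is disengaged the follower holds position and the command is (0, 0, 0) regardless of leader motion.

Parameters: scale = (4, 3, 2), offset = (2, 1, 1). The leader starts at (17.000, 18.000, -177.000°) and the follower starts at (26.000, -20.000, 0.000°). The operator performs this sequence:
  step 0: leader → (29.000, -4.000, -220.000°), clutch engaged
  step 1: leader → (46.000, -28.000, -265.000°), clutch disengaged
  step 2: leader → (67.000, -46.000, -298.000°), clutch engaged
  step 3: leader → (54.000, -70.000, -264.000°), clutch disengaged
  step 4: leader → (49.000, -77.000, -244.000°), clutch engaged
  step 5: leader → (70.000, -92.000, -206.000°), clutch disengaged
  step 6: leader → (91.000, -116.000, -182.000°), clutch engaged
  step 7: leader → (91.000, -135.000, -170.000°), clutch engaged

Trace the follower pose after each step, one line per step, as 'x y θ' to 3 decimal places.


step 0: Δleader=(12.000, -22.000, -43.000°), engaged; cmd=(50.000, -65.000, -85.000°) → follower=(76.000, -85.000, -85.000°)
step 1: Δleader=(17.000, -24.000, -45.000°), disengaged; cmd=(0,0,0) → follower holds at (76.000, -85.000, -85.000°)
step 2: Δleader=(21.000, -18.000, -33.000°), engaged; cmd=(86.000, -53.000, -65.000°) → follower=(162.000, -138.000, -150.000°)
step 3: Δleader=(-13.000, -24.000, 34.000°), disengaged; cmd=(0,0,0) → follower holds at (162.000, -138.000, -150.000°)
step 4: Δleader=(-5.000, -7.000, 20.000°), engaged; cmd=(-18.000, -20.000, 41.000°) → follower=(144.000, -158.000, -109.000°)
step 5: Δleader=(21.000, -15.000, 38.000°), disengaged; cmd=(0,0,0) → follower holds at (144.000, -158.000, -109.000°)
step 6: Δleader=(21.000, -24.000, 24.000°), engaged; cmd=(86.000, -71.000, 49.000°) → follower=(230.000, -229.000, -60.000°)
step 7: Δleader=(0.000, -19.000, 12.000°), engaged; cmd=(2.000, -56.000, 25.000°) → follower=(232.000, -285.000, -35.000°)

76.000 -85.000 -85.000
76.000 -85.000 -85.000
162.000 -138.000 -150.000
162.000 -138.000 -150.000
144.000 -158.000 -109.000
144.000 -158.000 -109.000
230.000 -229.000 -60.000
232.000 -285.000 -35.000


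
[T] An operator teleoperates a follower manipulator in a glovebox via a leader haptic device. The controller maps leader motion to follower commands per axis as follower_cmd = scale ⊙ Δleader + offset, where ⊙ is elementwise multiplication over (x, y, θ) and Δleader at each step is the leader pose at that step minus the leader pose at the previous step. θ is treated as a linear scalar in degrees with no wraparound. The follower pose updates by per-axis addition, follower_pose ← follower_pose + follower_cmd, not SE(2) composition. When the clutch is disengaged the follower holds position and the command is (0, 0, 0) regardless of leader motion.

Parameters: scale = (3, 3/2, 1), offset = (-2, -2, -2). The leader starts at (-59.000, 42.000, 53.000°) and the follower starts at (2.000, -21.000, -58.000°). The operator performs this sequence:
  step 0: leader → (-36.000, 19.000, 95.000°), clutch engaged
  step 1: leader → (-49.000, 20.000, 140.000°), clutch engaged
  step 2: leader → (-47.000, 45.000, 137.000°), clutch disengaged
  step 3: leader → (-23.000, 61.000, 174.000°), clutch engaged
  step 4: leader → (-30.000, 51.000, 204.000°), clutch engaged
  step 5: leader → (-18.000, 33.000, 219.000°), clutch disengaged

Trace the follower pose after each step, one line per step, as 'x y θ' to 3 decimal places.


step 0: Δleader=(23.000, -23.000, 42.000°), engaged; cmd=(67.000, -36.500, 40.000°) → follower=(69.000, -57.500, -18.000°)
step 1: Δleader=(-13.000, 1.000, 45.000°), engaged; cmd=(-41.000, -0.500, 43.000°) → follower=(28.000, -58.000, 25.000°)
step 2: Δleader=(2.000, 25.000, -3.000°), disengaged; cmd=(0,0,0) → follower holds at (28.000, -58.000, 25.000°)
step 3: Δleader=(24.000, 16.000, 37.000°), engaged; cmd=(70.000, 22.000, 35.000°) → follower=(98.000, -36.000, 60.000°)
step 4: Δleader=(-7.000, -10.000, 30.000°), engaged; cmd=(-23.000, -17.000, 28.000°) → follower=(75.000, -53.000, 88.000°)
step 5: Δleader=(12.000, -18.000, 15.000°), disengaged; cmd=(0,0,0) → follower holds at (75.000, -53.000, 88.000°)

69.000 -57.500 -18.000
28.000 -58.000 25.000
28.000 -58.000 25.000
98.000 -36.000 60.000
75.000 -53.000 88.000
75.000 -53.000 88.000


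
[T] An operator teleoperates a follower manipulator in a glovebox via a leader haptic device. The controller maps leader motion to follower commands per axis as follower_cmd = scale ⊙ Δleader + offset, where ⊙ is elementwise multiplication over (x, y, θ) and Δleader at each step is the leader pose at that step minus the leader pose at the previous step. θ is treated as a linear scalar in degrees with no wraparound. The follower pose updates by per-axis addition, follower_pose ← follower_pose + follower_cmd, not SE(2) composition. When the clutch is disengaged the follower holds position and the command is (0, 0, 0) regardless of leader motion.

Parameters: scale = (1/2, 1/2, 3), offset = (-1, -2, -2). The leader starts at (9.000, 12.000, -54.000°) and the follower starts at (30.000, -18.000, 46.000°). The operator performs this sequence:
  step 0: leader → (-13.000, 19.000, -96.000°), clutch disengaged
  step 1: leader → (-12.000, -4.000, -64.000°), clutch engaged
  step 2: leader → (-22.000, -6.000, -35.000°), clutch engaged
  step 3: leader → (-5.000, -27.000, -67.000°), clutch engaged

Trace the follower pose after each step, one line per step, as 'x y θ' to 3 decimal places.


step 0: Δleader=(-22.000, 7.000, -42.000°), disengaged; cmd=(0,0,0) → follower holds at (30.000, -18.000, 46.000°)
step 1: Δleader=(1.000, -23.000, 32.000°), engaged; cmd=(-0.500, -13.500, 94.000°) → follower=(29.500, -31.500, 140.000°)
step 2: Δleader=(-10.000, -2.000, 29.000°), engaged; cmd=(-6.000, -3.000, 85.000°) → follower=(23.500, -34.500, 225.000°)
step 3: Δleader=(17.000, -21.000, -32.000°), engaged; cmd=(7.500, -12.500, -98.000°) → follower=(31.000, -47.000, 127.000°)

30.000 -18.000 46.000
29.500 -31.500 140.000
23.500 -34.500 225.000
31.000 -47.000 127.000
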